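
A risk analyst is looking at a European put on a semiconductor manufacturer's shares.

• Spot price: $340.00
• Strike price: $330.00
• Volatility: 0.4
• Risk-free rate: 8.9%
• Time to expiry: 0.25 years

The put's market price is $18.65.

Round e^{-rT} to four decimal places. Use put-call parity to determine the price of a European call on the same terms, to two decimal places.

$35.91

e^(−rT) = e^(−0.089·0.25) = 0.9780
Put-call parity: C − P = S − K·e^(−rT) = 340 − 330·0.9780 = 340 − 322.7400 = 17.2600
C = P + (C − P) = 18.65 + (17.2600) = 35.9100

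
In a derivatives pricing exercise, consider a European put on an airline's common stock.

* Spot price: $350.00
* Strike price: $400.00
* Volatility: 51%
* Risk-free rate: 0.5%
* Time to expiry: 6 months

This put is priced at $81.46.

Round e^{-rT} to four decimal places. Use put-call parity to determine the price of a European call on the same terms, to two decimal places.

$32.46

exp(−rT) = exp(−0.005·0.5) = 0.9975
Put-call parity: C − P = S − K·e^(−rT) = 350 − 400·0.9975 = 350 − 399.0000 = -49.0000
C = P + (C − P) = 81.46 + (-49.0000) = 32.4600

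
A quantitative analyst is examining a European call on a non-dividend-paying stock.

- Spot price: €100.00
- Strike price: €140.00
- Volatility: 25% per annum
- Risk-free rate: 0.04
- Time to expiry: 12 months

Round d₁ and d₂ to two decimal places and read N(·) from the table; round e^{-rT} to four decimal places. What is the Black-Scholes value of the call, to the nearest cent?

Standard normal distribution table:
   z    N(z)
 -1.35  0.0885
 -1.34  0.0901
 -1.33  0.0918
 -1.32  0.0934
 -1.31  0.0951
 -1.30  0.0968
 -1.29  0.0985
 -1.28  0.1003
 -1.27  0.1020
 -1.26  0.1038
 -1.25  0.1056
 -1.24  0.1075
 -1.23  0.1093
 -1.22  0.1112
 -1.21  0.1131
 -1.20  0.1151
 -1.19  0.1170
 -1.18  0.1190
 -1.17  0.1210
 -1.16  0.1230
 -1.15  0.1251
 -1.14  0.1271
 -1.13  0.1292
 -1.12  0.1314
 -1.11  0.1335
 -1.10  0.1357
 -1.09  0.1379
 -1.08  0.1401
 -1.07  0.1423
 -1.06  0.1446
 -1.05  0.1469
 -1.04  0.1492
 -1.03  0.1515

€1.67

T = 1;  σ√T = 0.2500
d₁ = [ln(100/140) + (0.04 + 0.25²/2)·1] / 0.2500 = [-0.3365 + 0.0713] / 0.2500 = -1.0609 ⇒ -1.06
d₂ = d₁ − σ√T = -1.0609 − 0.2500 = -1.3109 ⇒ -1.31
e^(−rT) = e^(−0.04·1) = 0.9608
N(d₁) = N(-1.06) = 0.1446;  N(d₂) = N(-1.31) = 0.0951
C = 100·0.1446 − 140·0.9608·0.0951 = 14.4600 − 12.7921 = 1.6679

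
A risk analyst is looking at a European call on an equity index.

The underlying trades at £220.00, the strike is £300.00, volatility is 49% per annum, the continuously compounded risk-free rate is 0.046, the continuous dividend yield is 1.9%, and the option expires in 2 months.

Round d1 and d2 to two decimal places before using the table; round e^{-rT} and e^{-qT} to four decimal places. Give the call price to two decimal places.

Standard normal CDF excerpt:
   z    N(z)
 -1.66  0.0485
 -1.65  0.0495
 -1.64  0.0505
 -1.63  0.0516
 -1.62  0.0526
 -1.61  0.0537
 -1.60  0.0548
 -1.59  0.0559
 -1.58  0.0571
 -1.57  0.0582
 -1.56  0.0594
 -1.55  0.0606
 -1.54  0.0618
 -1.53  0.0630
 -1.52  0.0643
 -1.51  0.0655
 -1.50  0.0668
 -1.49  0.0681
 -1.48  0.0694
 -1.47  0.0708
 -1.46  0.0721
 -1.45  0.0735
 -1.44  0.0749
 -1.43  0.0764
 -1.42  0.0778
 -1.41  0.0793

£1.39

σ√T = 0.49·√0.1667 = 0.2000
d₁ = [ln(220/300) + (0.046 − 0.019 + 0.49²/2)·0.1667] / 0.2000 = [-0.3102 + 0.0245] / 0.2000 = -1.4279 → -1.43
d₂ = d₁ − σ√T = -1.4279 − 0.2000 = -1.6280 → -1.63
exp(−qT) = exp(−0.019·0.1667) = 0.9968;  exp(−rT) = exp(−0.046·0.1667) = 0.9924
C = 220·0.9968·N(-1.43) − 300·0.9924·N(-1.63) = 220·0.9968·0.0764 − 300·0.9924·0.0516 = 16.7542 − 15.3624 = 1.3919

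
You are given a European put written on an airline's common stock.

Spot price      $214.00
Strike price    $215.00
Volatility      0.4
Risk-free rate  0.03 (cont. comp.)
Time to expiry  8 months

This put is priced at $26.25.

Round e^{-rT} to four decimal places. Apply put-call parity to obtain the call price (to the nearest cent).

$29.51

exp(−rT) = exp(−0.03·0.6667) = 0.9802
Put-call parity: C − P = S − K·e^(−rT) = 214 − 215·0.9802 = 214 − 210.7430 = 3.2570
C = P + (C − P) = 26.25 + (3.2570) = 29.5070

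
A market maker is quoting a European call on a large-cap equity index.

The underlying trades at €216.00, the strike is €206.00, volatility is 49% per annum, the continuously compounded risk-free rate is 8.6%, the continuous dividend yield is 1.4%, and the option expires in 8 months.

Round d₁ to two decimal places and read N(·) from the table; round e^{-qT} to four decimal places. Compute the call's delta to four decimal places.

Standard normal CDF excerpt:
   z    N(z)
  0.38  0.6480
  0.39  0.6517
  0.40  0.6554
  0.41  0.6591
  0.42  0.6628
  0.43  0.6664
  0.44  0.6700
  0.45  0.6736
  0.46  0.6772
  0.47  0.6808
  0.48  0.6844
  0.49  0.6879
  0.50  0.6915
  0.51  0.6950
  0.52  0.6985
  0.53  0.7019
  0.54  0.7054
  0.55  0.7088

T = 0.6667;  σ√T = 0.4001
d₁ = [ln(216/206) + (0.086 − 0.014 + 0.49²/2)·0.6667] / 0.4001 = [0.0474 + 0.1280] / 0.4001 = 0.4385 → 0.44
N(d₁) = N(0.44) = 0.6700
Δ_call = e^(−qT)·N(d₁) = 0.9907·0.6700 = 0.6638

0.6638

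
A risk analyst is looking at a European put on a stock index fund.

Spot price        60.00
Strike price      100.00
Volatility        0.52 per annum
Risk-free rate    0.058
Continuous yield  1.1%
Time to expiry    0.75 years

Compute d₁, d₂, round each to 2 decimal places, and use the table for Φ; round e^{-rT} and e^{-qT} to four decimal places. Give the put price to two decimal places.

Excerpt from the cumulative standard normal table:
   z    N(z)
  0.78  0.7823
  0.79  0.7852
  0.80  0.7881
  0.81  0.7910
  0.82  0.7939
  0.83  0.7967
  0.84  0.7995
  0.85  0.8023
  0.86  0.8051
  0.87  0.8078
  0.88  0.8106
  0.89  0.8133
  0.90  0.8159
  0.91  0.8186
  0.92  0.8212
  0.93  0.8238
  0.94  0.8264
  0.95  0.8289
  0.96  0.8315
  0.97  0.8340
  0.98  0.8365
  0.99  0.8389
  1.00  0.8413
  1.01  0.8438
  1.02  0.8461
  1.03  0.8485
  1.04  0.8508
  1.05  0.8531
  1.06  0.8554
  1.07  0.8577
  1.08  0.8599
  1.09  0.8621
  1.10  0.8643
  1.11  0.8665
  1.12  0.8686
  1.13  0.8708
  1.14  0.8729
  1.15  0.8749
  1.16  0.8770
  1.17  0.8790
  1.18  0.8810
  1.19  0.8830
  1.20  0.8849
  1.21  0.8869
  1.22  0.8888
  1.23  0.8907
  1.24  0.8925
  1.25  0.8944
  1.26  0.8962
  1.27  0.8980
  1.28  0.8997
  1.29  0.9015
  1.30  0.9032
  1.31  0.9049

38.73

T = 0.75;  σ√T = 0.4503
d₁ = [ln(60/100) + (0.058 − 0.011 + ½·0.52²)·0.75] / (σ√T) = (-0.5108 + 0.1367) / 0.4503 = -0.8309 ⇒ -0.83
d₂ = -0.8309 − 0.4503 = -1.2812 ⇒ -1.28
e^(−qT) = e^(−0.011·0.75) = 0.9918;  e^(−rT) = e^(−0.058·0.75) = 0.9574
P = 100·0.9574·N(1.28) − 60·0.9918·N(0.83) = 100·0.9574·0.8997 − 60·0.9918·0.7967 = 86.1373 − 47.4100 = 38.7273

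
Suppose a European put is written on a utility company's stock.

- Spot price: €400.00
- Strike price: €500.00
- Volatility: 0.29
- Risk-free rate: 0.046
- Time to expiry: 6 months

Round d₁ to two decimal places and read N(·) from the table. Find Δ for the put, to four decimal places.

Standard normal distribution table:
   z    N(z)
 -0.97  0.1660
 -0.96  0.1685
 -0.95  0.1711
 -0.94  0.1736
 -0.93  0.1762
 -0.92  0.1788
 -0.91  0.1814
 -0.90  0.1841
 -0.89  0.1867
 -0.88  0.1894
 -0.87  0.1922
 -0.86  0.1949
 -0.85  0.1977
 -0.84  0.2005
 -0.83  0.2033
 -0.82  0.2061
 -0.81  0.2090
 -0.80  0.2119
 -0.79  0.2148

T = 0.5;  σ√T = 0.2051
ln(S/K) + (r + σ²/2)T = ln(400/500) + (0.046 + 0.29²/2)·0.5 = -0.2231 + 0.0440 = -0.1791
d₁ = -0.1791 / 0.2051 = -0.8735 ⇒ -0.87
N(d₁) = N(-0.87) = 0.1922
Δ_put = N(d₁) − 1 = 0.1922 − 1 = -0.8078

-0.8078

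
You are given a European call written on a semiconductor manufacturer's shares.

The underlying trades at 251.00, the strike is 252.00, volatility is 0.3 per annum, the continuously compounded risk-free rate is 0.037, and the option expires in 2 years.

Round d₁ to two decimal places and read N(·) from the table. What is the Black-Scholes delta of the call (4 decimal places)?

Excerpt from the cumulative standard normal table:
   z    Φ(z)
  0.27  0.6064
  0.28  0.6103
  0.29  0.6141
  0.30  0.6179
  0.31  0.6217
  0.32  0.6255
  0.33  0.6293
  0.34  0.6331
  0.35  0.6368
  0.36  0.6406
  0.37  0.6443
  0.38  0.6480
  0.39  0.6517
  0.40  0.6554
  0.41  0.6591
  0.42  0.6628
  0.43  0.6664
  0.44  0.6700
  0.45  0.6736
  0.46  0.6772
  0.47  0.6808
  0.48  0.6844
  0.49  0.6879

σ√T = 0.3 × 1.4142 = 0.4243
d₁ = [ln(251/252) + (0.037 + ½·0.3²)·2] / (σ√T) = (-0.0040 + 0.1640) / 0.4243 = 0.3772 ≈ 0.38
N(d₁) = N(0.38) = 0.6480
Δ_call = N(d₁) = 0.6480

0.6480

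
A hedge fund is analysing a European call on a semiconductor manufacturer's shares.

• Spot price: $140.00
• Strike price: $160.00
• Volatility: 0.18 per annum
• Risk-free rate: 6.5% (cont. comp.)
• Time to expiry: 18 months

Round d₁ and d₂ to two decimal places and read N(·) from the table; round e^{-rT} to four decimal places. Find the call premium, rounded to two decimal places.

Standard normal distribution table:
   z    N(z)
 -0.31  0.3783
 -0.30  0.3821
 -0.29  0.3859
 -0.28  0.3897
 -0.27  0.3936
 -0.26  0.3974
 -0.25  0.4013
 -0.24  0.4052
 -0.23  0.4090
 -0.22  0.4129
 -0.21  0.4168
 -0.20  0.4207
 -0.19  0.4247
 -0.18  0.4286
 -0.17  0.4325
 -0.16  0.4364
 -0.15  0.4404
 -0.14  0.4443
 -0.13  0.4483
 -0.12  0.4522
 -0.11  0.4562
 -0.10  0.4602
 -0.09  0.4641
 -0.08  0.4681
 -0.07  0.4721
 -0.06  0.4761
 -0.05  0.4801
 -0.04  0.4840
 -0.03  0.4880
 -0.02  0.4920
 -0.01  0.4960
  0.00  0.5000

T = 1.5;  σ√T = 0.2205
d₁ = [ln(140/160) + (0.065 + ½·0.18²)·1.5] / (σ√T) = (-0.1335 + 0.1218) / 0.2205 = -0.0532 ⇒ -0.05
d₂ = -0.0532 − 0.2205 = -0.2737 ⇒ -0.27
exp(−rT) = exp(−0.065·1.5) = 0.9071
N(d₁) = N(-0.05) = 0.4801;  N(d₂) = N(-0.27) = 0.3936
C = 140·0.4801 − 160·0.9071·0.3936 = 67.2140 − 57.1255 = 10.0885

$10.09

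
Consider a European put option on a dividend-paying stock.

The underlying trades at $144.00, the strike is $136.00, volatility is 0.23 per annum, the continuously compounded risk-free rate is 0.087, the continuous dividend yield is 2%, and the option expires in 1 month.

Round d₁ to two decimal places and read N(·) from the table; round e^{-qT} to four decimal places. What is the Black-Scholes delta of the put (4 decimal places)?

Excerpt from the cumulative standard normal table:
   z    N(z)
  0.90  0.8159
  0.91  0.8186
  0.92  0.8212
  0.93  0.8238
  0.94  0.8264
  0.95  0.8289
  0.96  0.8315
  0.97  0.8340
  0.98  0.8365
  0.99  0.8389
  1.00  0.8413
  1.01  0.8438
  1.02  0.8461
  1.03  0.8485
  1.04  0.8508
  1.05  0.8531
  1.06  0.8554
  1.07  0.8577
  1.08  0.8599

-0.1632

σ√T = 0.23·√0.08333 = 0.0664
d₁ = [ln(144/136) + (0.087 − 0.02 + 0.23²/2)·0.08333] / 0.0664 = [0.0572 + 0.0078] / 0.0664 = 0.9782 → 0.98
N(d₁) = N(0.98) = 0.8365
Δ_put = exp(−qT)·(N(d₁) − 1) = 0.9983·(0.8365 − 1) = -0.1632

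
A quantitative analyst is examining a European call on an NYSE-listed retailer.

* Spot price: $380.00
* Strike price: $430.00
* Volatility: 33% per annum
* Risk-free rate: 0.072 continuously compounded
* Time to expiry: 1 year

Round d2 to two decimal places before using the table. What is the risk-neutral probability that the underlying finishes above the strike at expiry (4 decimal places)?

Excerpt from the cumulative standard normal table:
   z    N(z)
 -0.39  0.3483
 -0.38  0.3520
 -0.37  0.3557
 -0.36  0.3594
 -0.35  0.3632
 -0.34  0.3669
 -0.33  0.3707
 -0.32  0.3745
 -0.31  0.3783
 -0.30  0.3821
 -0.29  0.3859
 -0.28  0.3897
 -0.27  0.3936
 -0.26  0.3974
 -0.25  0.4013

σ√T = 0.33 × 1.0000 = 0.3300
d₁ = [ln(380/430) + (0.072 + 0.33²/2)·1] / 0.3300 = [-0.1236 + 0.1265] / 0.3300 = 0.0086 → 0.01
d₂ = d₁ − σ√T = 0.0086 − 0.3300 = -0.3214 → -0.32
Risk-neutral Pr[S_T > K] = N(d₂) = N(-0.32) = 0.3745

0.3745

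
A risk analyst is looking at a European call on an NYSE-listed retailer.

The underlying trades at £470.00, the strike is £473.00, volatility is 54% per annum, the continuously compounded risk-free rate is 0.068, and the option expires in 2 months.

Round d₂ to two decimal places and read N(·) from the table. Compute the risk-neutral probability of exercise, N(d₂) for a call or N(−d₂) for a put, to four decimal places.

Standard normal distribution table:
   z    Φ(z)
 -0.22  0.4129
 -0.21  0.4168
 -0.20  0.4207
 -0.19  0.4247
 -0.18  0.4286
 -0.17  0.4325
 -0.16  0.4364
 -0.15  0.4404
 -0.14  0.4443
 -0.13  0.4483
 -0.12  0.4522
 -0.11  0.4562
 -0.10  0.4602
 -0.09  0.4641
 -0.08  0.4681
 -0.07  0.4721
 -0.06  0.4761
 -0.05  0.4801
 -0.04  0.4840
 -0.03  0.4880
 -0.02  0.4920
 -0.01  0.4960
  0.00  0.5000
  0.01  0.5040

σ√T = 0.54·√0.1667 = 0.2205
d₁ = [ln(470/473) + (0.068 + 0.54²/2)·0.1667] / 0.2205 = [-0.0064 + 0.0356] / 0.2205 = 0.1328 which rounds to 0.13
d₂ = d₁ − σ√T = 0.1328 − 0.2205 = -0.0877 which rounds to -0.09
Pr(exercise) under Q = N(d₂) = 0.4641

0.4641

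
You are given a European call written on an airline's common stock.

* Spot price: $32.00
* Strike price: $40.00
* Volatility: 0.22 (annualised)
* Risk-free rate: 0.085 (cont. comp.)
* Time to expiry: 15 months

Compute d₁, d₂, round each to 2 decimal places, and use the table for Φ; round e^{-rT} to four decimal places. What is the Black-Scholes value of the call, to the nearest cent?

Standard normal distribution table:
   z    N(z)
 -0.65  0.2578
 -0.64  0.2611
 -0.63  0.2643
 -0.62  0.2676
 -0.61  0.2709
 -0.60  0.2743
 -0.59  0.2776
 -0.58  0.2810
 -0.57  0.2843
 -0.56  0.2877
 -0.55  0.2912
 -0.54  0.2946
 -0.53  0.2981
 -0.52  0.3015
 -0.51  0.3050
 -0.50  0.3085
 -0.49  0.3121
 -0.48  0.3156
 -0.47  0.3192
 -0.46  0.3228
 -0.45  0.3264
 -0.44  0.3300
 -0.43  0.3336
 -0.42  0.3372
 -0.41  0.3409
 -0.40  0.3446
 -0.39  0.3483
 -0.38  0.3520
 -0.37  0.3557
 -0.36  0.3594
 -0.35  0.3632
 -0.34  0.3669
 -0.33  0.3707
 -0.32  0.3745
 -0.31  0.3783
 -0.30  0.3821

σ√T = 0.22 × 1.1180 = 0.2460
d₁ = [ln(32/40) + (0.085 + 0.22²/2)·1.25] / 0.2460 = [-0.2231 + 0.1365] / 0.2460 = -0.3523 ≈ -0.35
d₂ = d₁ − σ√T = -0.3523 − 0.2460 = -0.5982 ≈ -0.60
exp(−rT) = exp(−0.085·1.25) = 0.8992
C = 32·N(-0.35) − 40·0.8992·N(-0.60) = 32·0.3632 − 40·0.8992·0.2743 = 11.6224 − 9.8660 = 1.7564

$1.76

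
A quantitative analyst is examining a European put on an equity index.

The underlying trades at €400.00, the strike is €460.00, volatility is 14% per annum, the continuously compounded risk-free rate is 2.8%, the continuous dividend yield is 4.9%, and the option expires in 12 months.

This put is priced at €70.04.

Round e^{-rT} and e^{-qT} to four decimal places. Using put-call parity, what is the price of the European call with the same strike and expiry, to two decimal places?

€3.62

exp(−qT) = exp(−0.049·1) = 0.9522;  exp(−rT) = exp(−0.028·1) = 0.9724
Put-call parity: C − P = S·e^(−qT) − K·e^(−rT) = 400·0.9522 − 460·0.9724 = 380.8800 − 447.3040 = -66.4240
C = P + (C − P) = 70.04 + (-66.4240) = 3.6160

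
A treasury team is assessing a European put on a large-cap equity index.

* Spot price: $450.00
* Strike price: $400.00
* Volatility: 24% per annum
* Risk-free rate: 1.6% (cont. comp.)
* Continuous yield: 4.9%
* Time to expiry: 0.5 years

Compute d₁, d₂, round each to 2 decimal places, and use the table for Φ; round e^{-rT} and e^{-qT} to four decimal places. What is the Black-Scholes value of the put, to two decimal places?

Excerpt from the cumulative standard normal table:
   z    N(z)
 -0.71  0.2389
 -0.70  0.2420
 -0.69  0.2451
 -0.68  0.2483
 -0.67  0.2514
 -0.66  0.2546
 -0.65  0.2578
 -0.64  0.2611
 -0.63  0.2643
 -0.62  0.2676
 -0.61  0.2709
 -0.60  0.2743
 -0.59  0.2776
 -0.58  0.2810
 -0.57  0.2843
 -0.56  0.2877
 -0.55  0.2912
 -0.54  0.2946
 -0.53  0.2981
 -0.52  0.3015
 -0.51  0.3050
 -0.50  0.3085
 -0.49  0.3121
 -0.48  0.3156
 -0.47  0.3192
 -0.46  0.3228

σ√T = 0.24·√0.5 = 0.1697
d₁ = [ln(450/400) + (0.016 − 0.049 + ½·0.24²)·0.5] / (σ√T) = (0.1178 − 0.0021) / 0.1697 = 0.6817 → 0.68
d₂ = 0.6817 − 0.1697 = 0.5120 → 0.51
exp(−qT) = exp(−0.049·0.5) = 0.9758;  exp(−rT) = exp(−0.016·0.5) = 0.9920
N(−d₂) = N(-0.51) = 0.3050;  N(−d₁) = N(-0.68) = 0.2483
P = 400·0.9920·0.3050 − 450·0.9758·0.2483 = 121.0240 − 109.0310 = 11.9930

$11.99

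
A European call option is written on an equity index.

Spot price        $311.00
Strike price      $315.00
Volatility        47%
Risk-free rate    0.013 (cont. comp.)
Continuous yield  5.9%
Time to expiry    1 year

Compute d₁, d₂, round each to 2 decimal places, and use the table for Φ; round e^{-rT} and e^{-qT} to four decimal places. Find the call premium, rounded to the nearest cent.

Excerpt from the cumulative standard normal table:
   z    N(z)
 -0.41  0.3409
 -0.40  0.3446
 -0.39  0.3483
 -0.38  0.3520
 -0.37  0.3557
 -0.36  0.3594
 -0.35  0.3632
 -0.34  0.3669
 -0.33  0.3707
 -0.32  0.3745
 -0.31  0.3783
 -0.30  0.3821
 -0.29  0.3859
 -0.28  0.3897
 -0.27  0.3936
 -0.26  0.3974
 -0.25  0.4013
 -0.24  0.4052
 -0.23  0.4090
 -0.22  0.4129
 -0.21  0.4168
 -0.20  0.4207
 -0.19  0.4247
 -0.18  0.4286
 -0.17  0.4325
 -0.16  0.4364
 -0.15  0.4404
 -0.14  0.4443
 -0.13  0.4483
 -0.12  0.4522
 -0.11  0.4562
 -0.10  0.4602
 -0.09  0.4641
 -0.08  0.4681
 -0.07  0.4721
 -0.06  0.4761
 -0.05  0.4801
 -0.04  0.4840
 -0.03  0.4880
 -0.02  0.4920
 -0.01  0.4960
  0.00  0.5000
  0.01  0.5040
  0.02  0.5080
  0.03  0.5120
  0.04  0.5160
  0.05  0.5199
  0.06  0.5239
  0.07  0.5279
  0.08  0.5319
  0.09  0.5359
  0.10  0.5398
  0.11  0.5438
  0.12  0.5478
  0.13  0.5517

$47.68

σ√T = 0.47·√1 = 0.4700
ln(S/K) + (r − q + σ²/2)T = ln(311/315) + (0.013 − 0.059 + 0.47²/2)·1 = -0.0128 + 0.0644 = 0.0517
d₁ = 0.0517 / 0.4700 = 0.1099 ≈ 0.11
d₂ = d₁ − σ√T = 0.1099 − 0.4700 = -0.3601 ≈ -0.36
e^(−qT) = e^(−0.059·1) = 0.9427;  e^(−rT) = e^(−0.013·1) = 0.9871
N(d₁) = N(0.11) = 0.5438;  N(d₂) = N(-0.36) = 0.3594
C = 311·0.9427·0.5438 − 315·0.9871·0.3594 = 159.4311 − 111.7506 = 47.6805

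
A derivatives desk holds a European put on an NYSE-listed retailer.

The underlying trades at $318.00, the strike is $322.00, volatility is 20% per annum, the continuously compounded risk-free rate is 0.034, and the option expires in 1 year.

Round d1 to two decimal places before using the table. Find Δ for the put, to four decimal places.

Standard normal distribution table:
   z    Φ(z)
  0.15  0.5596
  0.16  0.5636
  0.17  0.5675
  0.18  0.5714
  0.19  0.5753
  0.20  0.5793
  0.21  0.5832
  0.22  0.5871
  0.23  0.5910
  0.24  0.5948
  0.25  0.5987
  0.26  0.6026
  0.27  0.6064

T = 1;  σ√T = 0.2000
d₁ = [ln(318/322) + (0.034 + ½·0.2²)·1] / (σ√T) = (-0.0125 + 0.0540) / 0.2000 = 0.2075 ≈ 0.21
N(d₁) = N(0.21) = 0.5832
Δ_put = N(d₁) − 1 = 0.5832 − 1 = -0.4168

-0.4168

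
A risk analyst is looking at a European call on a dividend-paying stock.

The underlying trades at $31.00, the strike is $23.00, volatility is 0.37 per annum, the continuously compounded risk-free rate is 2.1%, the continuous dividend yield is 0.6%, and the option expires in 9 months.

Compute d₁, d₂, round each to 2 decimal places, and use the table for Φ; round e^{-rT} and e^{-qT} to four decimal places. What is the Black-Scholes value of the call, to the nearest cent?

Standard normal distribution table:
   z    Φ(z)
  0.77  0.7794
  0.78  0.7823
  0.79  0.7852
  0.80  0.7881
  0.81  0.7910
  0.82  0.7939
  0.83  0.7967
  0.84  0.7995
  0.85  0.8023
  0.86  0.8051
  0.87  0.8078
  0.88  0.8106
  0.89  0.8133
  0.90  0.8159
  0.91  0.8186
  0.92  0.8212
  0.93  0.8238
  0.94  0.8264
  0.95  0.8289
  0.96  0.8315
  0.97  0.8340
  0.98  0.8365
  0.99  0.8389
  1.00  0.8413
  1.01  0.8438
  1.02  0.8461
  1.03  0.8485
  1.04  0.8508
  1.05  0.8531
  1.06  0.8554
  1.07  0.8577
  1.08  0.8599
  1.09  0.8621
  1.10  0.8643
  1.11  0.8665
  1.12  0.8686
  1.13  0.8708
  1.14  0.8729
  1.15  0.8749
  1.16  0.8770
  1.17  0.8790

T = 0.75;  σ√T = 0.3204
d₁ = [ln(31/23) + (0.021 − 0.006 + ½·0.37²)·0.75] / (σ√T) = (0.2985 + 0.0626) / 0.3204 = 1.1269 ≈ 1.13
d₂ = 1.1269 − 0.3204 = 0.8064 ≈ 0.81
exp(−qT) = exp(−0.006·0.75) = 0.9955;  exp(−rT) = exp(−0.021·0.75) = 0.9844
N(d₁) = N(1.13) = 0.8708;  N(d₂) = N(0.81) = 0.7910
C = 31·0.9955·0.8708 − 23·0.9844·0.7910 = 26.8733 − 17.9092 = 8.9641

$8.96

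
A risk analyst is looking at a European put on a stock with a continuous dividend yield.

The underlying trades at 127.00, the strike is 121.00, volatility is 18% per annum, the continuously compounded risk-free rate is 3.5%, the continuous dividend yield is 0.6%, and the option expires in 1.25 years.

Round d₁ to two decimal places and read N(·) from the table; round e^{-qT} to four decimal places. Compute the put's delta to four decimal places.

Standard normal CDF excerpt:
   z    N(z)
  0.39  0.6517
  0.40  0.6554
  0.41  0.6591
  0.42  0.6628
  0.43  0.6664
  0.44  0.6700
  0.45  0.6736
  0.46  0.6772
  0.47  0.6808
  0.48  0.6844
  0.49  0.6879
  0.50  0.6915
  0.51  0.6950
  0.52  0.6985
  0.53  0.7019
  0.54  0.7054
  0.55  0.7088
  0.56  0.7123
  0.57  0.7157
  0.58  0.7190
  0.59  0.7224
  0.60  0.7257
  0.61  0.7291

-0.2992

T = 1.25;  σ√T = 0.2012
d₁ = [ln(127/121) + (0.035 − 0.006 + 0.18²/2)·1.25] / 0.2012 = [0.0484 + 0.0565] / 0.2012 = 0.5212 ≈ 0.52
N(d₁) = N(0.52) = 0.6985
Δ_put = e^(−qT)·(N(d₁) − 1) = 0.9925·(0.6985 − 1) = -0.2992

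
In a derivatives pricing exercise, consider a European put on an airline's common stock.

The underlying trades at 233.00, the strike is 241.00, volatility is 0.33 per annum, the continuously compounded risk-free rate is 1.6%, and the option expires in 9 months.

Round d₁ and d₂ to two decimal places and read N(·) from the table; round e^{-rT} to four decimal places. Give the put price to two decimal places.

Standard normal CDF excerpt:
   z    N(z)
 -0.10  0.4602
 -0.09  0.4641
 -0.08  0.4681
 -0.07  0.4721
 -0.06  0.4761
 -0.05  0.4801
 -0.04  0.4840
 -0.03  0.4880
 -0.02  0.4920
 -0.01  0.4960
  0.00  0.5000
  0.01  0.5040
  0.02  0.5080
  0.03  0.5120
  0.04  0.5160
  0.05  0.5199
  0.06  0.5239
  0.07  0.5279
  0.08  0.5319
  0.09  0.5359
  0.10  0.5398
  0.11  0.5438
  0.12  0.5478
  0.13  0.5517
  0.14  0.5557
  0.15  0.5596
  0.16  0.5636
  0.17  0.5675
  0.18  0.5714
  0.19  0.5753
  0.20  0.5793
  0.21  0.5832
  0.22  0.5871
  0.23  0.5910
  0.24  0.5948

σ√T = 0.33·√0.75 = 0.2858
d₁ = [ln(233/241) + (0.016 + ½·0.33²)·0.75] / (σ√T) = (-0.0338 + 0.0528) / 0.2858 = 0.0668 → 0.07
d₂ = 0.0668 − 0.2858 = -0.2190 → -0.22
exp(−rT) = exp(−0.016·0.75) = 0.9881
N(−d₂) = N(0.22) = 0.5871;  N(−d₁) = N(-0.07) = 0.4721
P = 241·0.9881·0.5871 − 233·0.4721 = 139.8074 − 109.9993 = 29.8081

29.81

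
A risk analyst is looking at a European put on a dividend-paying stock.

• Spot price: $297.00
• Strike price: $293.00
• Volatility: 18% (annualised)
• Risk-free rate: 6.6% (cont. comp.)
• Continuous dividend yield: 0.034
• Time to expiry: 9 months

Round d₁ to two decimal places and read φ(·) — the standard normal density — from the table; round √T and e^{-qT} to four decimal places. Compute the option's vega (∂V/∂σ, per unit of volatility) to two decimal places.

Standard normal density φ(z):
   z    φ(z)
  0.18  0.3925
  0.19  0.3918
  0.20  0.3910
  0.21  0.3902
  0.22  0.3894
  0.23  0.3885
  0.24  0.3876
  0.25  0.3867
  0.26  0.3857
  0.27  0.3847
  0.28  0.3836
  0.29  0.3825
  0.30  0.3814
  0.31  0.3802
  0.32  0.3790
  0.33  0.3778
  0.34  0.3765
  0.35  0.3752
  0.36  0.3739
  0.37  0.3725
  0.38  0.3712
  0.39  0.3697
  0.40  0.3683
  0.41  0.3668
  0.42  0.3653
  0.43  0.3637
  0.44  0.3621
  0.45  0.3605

T = 0.75;  σ√T = 0.1559
ln(S/K) + (r − q + σ²/2)T = ln(297/293) + (0.066 − 0.034 + 0.18²/2)·0.75 = 0.0136 + 0.0362 = 0.0497
d₁ = 0.0497 / 0.1559 = 0.3189 → 0.32
√T = √0.75 = 0.8660
φ(d₁) = φ(0.32) = 0.3790
exp(−qT) = exp(−0.034·0.75) = 0.9748
vega = S·exp(−qT)·φ(d₁)·√T = 297·0.9748·0.3790·0.8660 = 95.0231

95.02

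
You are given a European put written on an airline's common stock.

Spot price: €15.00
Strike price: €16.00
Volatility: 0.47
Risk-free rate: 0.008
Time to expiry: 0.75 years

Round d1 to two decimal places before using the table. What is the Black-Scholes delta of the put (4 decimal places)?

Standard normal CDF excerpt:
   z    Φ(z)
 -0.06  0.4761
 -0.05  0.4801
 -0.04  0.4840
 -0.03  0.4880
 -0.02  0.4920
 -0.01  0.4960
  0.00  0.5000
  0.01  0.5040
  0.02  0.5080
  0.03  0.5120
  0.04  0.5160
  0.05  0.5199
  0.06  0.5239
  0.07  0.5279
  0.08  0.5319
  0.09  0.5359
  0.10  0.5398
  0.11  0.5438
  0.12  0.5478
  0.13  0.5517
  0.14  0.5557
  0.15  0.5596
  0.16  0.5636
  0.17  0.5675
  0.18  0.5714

-0.4761

σ√T = 0.47 × 0.8660 = 0.4070
ln(S/K) + (r + σ²/2)T = ln(15/16) + (0.008 + 0.47²/2)·0.75 = -0.0645 + 0.0888 = 0.0243
d₁ = 0.0243 / 0.4070 = 0.0597 which rounds to 0.06
N(d₁) = N(0.06) = 0.5239
Δ_put = N(d₁) − 1 = 0.5239 − 1 = -0.4761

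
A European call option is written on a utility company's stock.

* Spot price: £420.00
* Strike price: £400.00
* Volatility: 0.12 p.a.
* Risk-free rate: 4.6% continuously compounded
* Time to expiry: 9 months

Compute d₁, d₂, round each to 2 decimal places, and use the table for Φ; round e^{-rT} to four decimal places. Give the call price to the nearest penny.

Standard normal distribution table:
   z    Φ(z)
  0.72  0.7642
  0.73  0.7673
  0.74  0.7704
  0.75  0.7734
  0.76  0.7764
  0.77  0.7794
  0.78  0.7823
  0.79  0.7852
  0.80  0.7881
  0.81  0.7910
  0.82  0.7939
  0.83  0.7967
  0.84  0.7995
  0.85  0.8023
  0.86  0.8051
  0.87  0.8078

σ√T = 0.12 × 0.8660 = 0.1039
d₁ = [ln(420/400) + (0.046 + ½·0.12²)·0.75] / (σ√T) = (0.0488 + 0.0399) / 0.1039 = 0.8534 → 0.85
d₂ = 0.8534 − 0.1039 = 0.7495 → 0.75
e^(−rT) = e^(−0.046·0.75) = 0.9661
C = 420·N(0.85) − 400·0.9661·N(0.75) = 420·0.8023 − 400·0.9661·0.7734 = 336.9660 − 298.8727 = 38.0933

£38.09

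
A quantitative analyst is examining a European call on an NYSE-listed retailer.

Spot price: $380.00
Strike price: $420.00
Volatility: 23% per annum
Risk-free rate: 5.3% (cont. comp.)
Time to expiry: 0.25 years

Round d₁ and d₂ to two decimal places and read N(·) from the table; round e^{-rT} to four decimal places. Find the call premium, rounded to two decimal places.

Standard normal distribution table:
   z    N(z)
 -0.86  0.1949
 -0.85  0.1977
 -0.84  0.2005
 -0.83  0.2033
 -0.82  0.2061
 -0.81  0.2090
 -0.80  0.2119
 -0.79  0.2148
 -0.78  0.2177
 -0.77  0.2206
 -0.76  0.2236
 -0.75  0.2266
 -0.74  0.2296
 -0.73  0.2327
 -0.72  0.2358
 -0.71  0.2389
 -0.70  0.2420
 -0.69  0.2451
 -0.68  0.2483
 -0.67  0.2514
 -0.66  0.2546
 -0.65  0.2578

$5.34

σ√T = 0.23 × 0.5000 = 0.1150
d₁ = [ln(380/420) + (0.053 + ½·0.23²)·0.25] / (σ√T) = (-0.1001 + 0.0199) / 0.1150 = -0.6976 which rounds to -0.70
d₂ = -0.6976 − 0.1150 = -0.8126 which rounds to -0.81
exp(−rT) = exp(−0.053·0.25) = 0.9868
N(d₁) = N(-0.70) = 0.2420;  N(d₂) = N(-0.81) = 0.2090
C = 380·0.2420 − 420·0.9868·0.2090 = 91.9600 − 86.6213 = 5.3387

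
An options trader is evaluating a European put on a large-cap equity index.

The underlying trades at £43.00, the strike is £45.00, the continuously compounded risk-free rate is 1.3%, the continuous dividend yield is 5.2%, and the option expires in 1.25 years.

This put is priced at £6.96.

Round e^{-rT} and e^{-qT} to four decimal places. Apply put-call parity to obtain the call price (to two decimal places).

exp(−qT) = exp(−0.052·1.25) = 0.9371;  exp(−rT) = exp(−0.013·1.25) = 0.9839
Put-call parity: C − P = S·e^(−qT) − K·e^(−rT) = 43·0.9371 − 45·0.9839 = 40.2953 − 44.2755 = -3.9802
C = P + (C − P) = 6.96 + (-3.9802) = 2.9798

£2.98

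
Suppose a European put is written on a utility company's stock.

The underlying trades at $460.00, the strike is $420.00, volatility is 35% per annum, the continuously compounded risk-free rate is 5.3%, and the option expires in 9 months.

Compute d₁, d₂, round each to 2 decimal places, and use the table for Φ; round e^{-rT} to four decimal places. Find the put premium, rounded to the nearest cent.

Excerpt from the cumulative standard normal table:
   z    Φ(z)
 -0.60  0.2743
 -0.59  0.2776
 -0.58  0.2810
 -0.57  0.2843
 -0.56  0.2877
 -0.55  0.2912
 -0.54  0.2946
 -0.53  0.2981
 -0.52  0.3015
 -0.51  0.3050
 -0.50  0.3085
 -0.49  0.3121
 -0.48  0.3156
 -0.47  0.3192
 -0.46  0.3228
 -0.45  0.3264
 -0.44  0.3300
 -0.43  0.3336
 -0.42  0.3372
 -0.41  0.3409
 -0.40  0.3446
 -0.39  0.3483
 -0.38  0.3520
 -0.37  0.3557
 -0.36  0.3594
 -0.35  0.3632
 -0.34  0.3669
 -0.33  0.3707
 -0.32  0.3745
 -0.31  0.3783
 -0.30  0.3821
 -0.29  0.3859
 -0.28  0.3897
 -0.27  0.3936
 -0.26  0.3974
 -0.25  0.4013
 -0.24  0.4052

σ√T = 0.35 × 0.8660 = 0.3031
d₁ = [ln(460/420) + (0.053 + 0.35²/2)·0.75] / 0.3031 = [0.0910 + 0.0857] / 0.3031 = 0.5828 which rounds to 0.58
d₂ = d₁ − σ√T = 0.5828 − 0.3031 = 0.2797 which rounds to 0.28
e^(−rT) = e^(−0.053·0.75) = 0.9610
N(−d₂) = N(-0.28) = 0.3897;  N(−d₁) = N(-0.58) = 0.2810
P = 420·0.9610·0.3897 − 460·0.2810 = 157.2907 − 129.2600 = 28.0307

$28.03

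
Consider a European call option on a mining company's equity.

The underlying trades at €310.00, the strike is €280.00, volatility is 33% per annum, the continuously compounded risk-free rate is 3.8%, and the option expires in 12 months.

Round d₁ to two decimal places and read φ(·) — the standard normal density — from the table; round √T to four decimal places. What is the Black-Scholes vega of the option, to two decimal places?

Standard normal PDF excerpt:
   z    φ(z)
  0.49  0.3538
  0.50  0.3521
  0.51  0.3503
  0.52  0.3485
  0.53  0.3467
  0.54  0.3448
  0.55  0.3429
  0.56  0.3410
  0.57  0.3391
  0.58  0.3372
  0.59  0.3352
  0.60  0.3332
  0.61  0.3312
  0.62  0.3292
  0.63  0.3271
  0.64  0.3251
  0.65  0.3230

σ√T = 0.33·√1 = 0.3300
d₁ = [ln(310/280) + (0.038 + ½·0.33²)·1] / (σ√T) = (0.1018 + 0.0925) / 0.3300 = 0.5886 → 0.59
√T = √1 = 1.0000
φ(d₁) = φ(0.59) = 0.3352
vega = S·φ(d₁)·√T = 310·0.3352·1.0000 = 103.9120

103.91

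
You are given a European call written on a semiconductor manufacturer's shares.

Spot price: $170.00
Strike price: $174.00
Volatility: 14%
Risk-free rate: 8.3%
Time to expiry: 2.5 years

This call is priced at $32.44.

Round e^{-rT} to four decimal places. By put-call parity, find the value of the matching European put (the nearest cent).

exp(−rT) = exp(−0.083·2.5) = 0.8126
Put-call parity: C − P = S − K·e^(−rT) = 170 − 174·0.8126 = 170 − 141.3924 = 28.6076
P = C − (C − P) = 32.44 − (28.6076) = 3.8324

$3.83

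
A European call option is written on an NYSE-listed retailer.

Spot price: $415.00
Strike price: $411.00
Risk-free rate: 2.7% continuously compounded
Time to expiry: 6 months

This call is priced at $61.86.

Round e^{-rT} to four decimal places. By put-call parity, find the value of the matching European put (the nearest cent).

$52.35

exp(−rT) = exp(−0.027·0.5) = 0.9866
Put-call parity: C − P = S − K·e^(−rT) = 415 − 411·0.9866 = 415 − 405.4926 = 9.5074
P = C − (C − P) = 61.86 − (9.5074) = 52.3526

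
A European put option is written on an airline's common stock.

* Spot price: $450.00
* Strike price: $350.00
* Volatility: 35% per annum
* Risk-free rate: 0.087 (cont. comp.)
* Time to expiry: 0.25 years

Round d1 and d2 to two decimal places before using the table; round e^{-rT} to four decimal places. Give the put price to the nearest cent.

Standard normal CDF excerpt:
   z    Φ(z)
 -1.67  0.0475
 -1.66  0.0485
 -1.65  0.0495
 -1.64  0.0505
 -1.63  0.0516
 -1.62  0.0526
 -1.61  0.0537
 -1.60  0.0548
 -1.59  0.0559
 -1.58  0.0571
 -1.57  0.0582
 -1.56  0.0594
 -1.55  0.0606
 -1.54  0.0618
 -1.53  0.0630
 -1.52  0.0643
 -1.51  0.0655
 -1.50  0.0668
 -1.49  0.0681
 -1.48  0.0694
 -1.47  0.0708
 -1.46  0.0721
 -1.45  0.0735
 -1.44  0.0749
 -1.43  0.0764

σ√T = 0.35 × 0.5000 = 0.1750
d₁ = [ln(450/350) + (0.087 + ½·0.35²)·0.25] / (σ√T) = (0.2513 + 0.0371) / 0.1750 = 1.6479 ≈ 1.65
d₂ = 1.6479 − 0.1750 = 1.4729 ≈ 1.47
exp(−rT) = exp(−0.087·0.25) = 0.9785
N(−d₂) = N(-1.47) = 0.0708;  N(−d₁) = N(-1.65) = 0.0495
P = 350·0.9785·0.0708 − 450·0.0495 = 24.2472 − 22.2750 = 1.9722

$1.97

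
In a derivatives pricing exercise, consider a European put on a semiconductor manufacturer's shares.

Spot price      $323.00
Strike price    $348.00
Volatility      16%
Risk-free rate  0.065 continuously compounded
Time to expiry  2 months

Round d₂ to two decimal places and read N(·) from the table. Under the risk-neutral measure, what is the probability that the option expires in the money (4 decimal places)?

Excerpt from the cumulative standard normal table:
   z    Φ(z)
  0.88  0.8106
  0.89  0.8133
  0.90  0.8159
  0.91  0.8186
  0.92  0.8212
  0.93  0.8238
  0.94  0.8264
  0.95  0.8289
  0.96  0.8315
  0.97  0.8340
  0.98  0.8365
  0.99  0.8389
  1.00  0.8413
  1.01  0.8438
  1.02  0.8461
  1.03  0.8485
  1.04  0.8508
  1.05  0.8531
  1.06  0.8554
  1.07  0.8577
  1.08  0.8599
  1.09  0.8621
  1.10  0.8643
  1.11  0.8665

T = 0.1667;  σ√T = 0.0653
ln(S/K) + (r + σ²/2)T = ln(323/348) + (0.065 + 0.16²/2)·0.1667 = -0.0746 + 0.0130 = -0.0616
d₁ = -0.0616 / 0.0653 = -0.9428 ≈ -0.94
d₂ = d₁ − σ√T = -0.9428 − 0.0653 = -1.0081 ≈ -1.01
Risk-neutral Pr[S_T < K] = N(−d₂) = N(1.01) = 0.8438

0.8438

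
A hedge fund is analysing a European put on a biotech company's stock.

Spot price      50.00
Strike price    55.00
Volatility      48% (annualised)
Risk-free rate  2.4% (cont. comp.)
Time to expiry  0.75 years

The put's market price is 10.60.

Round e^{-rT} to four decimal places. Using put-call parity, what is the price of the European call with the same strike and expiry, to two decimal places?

6.58

exp(−rT) = exp(−0.024·0.75) = 0.9822
Put-call parity: C − P = S − K·e^(−rT) = 50 − 55·0.9822 = 50 − 54.0210 = -4.0210
C = P + (C − P) = 10.60 + (-4.0210) = 6.5790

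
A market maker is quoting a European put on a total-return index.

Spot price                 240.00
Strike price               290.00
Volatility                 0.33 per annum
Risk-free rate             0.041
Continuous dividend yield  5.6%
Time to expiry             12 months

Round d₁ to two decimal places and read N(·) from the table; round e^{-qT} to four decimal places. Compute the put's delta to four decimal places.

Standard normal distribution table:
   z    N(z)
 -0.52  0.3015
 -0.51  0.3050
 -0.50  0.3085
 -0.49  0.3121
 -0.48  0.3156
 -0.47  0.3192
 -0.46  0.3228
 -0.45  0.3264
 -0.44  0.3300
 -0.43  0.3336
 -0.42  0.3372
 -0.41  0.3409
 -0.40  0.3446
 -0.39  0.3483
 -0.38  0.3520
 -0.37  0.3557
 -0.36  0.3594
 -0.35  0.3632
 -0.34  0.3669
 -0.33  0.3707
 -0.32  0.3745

σ√T = 0.33 × 1.0000 = 0.3300
d₁ = [ln(240/290) + (0.041 − 0.056 + ½·0.33²)·1] / (σ√T) = (-0.1892 + 0.0395) / 0.3300 = -0.4539 → -0.45
N(d₁) = N(-0.45) = 0.3264
Δ_put = exp(−qT)·(N(d₁) − 1) = 0.9455·(0.3264 − 1) = -0.6369

-0.6369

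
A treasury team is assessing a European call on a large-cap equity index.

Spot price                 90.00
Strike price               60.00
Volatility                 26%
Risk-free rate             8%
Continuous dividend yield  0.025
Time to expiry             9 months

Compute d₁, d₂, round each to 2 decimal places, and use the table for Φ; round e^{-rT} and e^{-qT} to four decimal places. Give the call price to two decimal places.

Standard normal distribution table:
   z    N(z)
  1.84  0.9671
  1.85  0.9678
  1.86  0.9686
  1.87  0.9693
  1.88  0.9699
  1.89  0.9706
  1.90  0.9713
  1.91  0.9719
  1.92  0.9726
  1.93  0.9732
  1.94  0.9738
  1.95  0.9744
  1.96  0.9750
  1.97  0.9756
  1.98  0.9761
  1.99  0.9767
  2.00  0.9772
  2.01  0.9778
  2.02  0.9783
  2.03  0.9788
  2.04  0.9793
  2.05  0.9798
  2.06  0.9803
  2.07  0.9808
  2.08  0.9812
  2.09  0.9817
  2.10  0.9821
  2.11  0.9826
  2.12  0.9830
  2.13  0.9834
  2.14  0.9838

31.97

σ√T = 0.26 × 0.8660 = 0.2252
d₁ = [ln(90/60) + (0.08 − 0.025 + ½·0.26²)·0.75] / (σ√T) = (0.4055 + 0.0666) / 0.2252 = 2.0965 which rounds to 2.10
d₂ = 2.0965 − 0.2252 = 1.8713 which rounds to 1.87
e^(−qT) = e^(−0.025·0.75) = 0.9814;  e^(−rT) = e^(−0.08·0.75) = 0.9418
N(d₁) = N(2.10) = 0.9821;  N(d₂) = N(1.87) = 0.9693
C = 90·0.9814·0.9821 − 60·0.9418·0.9693 = 86.7450 − 54.7732 = 31.9718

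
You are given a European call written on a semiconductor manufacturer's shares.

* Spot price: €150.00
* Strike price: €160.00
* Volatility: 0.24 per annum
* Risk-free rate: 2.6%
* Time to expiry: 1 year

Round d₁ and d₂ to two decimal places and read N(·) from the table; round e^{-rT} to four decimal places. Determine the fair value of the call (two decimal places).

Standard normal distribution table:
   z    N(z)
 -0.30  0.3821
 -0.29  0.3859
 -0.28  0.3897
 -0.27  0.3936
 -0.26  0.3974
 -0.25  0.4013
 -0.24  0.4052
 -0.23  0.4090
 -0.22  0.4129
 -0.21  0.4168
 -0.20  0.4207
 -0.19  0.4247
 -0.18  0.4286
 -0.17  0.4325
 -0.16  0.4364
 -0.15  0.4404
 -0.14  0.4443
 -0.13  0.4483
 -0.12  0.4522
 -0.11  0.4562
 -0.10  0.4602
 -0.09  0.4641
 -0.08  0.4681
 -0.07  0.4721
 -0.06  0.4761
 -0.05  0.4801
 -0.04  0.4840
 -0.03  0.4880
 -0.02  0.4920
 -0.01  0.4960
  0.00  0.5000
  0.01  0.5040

σ√T = 0.24·√1 = 0.2400
d₁ = [ln(150/160) + (0.026 + 0.24²/2)·1] / 0.2400 = [-0.0645 + 0.0548] / 0.2400 = -0.0406 ≈ -0.04
d₂ = d₁ − σ√T = -0.0406 − 0.2400 = -0.2806 ≈ -0.28
exp(−rT) = exp(−0.026·1) = 0.9743
N(d₁) = N(-0.04) = 0.4840;  N(d₂) = N(-0.28) = 0.3897
C = 150·0.4840 − 160·0.9743·0.3897 = 72.6000 − 60.7496 = 11.8504

€11.85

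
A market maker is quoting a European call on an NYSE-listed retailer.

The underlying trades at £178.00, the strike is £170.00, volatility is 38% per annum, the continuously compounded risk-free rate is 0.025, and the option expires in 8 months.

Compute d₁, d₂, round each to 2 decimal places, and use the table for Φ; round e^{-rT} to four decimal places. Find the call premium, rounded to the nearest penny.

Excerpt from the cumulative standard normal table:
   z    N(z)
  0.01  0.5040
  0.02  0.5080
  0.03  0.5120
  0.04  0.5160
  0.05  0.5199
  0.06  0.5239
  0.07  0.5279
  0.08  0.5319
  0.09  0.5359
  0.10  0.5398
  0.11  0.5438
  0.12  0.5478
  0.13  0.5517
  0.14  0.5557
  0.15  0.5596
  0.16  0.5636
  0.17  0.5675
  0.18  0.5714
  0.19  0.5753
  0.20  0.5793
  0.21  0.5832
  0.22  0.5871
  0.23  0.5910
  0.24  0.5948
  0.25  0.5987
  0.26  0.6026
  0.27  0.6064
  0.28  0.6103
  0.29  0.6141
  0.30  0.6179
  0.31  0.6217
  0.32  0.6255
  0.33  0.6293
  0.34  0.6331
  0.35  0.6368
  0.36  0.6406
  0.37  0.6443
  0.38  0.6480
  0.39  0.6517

£27.10

T = 0.6667;  σ√T = 0.3103
d₁ = [ln(178/170) + (0.025 + ½·0.38²)·0.6667] / (σ√T) = (0.0460 + 0.0648) / 0.3103 = 0.3571 ⇒ 0.36
d₂ = 0.3571 − 0.3103 = 0.0468 ⇒ 0.05
e^(−rT) = e^(−0.025·0.6667) = 0.9835
C = 178·N(0.36) − 170·0.9835·N(0.05) = 178·0.6406 − 170·0.9835·0.5199 = 114.0268 − 86.9247 = 27.1021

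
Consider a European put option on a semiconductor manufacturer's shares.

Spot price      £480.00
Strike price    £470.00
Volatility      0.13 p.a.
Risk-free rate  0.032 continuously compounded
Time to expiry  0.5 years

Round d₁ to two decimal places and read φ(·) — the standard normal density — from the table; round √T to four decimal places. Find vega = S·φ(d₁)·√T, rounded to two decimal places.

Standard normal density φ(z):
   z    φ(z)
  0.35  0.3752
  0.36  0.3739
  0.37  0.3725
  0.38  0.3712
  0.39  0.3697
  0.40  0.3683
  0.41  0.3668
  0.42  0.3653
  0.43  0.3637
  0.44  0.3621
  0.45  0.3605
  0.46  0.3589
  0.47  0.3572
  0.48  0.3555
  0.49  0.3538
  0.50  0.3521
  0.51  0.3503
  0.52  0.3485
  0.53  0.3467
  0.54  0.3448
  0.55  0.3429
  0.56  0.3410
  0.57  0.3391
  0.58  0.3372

σ√T = 0.13·√0.5 = 0.0919
d₁ = [ln(480/470) + (0.032 + 0.13²/2)·0.5] / 0.0919 = [0.0211 + 0.0202] / 0.0919 = 0.4490 ≈ 0.45
√T = √0.5 = 0.7071
φ(d₁) = φ(0.45) = 0.3605
vega = S·φ(d₁)·√T = 480·0.3605·0.7071 = 122.3566

122.36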